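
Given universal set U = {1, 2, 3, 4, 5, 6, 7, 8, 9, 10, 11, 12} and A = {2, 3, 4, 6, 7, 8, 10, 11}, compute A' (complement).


Universal set U = {1, 2, 3, 4, 5, 6, 7, 8, 9, 10, 11, 12}
Set A = {2, 3, 4, 6, 7, 8, 10, 11}
A' = U \ A = elements in U but not in A
Checking each element of U:
1 (not in A, include), 2 (in A, exclude), 3 (in A, exclude), 4 (in A, exclude), 5 (not in A, include), 6 (in A, exclude), 7 (in A, exclude), 8 (in A, exclude), 9 (not in A, include), 10 (in A, exclude), 11 (in A, exclude), 12 (not in A, include)
A' = {1, 5, 9, 12}

{1, 5, 9, 12}


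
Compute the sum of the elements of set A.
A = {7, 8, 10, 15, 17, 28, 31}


Set A = {7, 8, 10, 15, 17, 28, 31}
Sum = 7 + 8 + 10 + 15 + 17 + 28 + 31 = 116

116


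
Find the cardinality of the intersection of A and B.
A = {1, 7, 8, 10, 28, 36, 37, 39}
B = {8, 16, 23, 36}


Set A = {1, 7, 8, 10, 28, 36, 37, 39}
Set B = {8, 16, 23, 36}
A ∩ B = {8, 36}
|A ∩ B| = 2

2


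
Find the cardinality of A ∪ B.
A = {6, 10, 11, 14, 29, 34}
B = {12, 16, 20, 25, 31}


Set A = {6, 10, 11, 14, 29, 34}, |A| = 6
Set B = {12, 16, 20, 25, 31}, |B| = 5
A ∩ B = {}, |A ∩ B| = 0
|A ∪ B| = |A| + |B| - |A ∩ B| = 6 + 5 - 0 = 11

11


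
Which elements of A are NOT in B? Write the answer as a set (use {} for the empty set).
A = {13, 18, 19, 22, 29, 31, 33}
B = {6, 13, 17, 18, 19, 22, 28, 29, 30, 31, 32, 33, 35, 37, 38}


Set A = {13, 18, 19, 22, 29, 31, 33}
Set B = {6, 13, 17, 18, 19, 22, 28, 29, 30, 31, 32, 33, 35, 37, 38}
Check each element of A against B:
13 ∈ B, 18 ∈ B, 19 ∈ B, 22 ∈ B, 29 ∈ B, 31 ∈ B, 33 ∈ B
Elements of A not in B: {}

{}


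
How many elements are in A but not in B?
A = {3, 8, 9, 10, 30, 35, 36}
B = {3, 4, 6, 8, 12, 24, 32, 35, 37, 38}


Set A = {3, 8, 9, 10, 30, 35, 36}
Set B = {3, 4, 6, 8, 12, 24, 32, 35, 37, 38}
A \ B = {9, 10, 30, 36}
|A \ B| = 4

4


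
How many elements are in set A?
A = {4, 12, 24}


Set A = {4, 12, 24}
Listing elements: 4, 12, 24
Counting: 3 elements
|A| = 3

3


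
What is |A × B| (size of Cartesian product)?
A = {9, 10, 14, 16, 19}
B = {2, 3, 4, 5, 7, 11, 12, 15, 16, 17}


Set A = {9, 10, 14, 16, 19} has 5 elements.
Set B = {2, 3, 4, 5, 7, 11, 12, 15, 16, 17} has 10 elements.
|A × B| = |A| × |B| = 5 × 10 = 50

50


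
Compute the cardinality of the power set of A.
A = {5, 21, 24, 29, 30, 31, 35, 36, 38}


Set A = {5, 21, 24, 29, 30, 31, 35, 36, 38}
|A| = 9
The power set P(A) contains all subsets of A.
|P(A)| = 2^|A| = 2^9 = 512

512


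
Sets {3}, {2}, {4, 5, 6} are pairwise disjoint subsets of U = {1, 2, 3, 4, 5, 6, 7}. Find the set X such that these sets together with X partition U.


U = {1, 2, 3, 4, 5, 6, 7}
Shown blocks: {3}, {2}, {4, 5, 6}
A partition's blocks are pairwise disjoint and cover U, so the missing block = U \ (union of shown blocks).
Union of shown blocks: {2, 3, 4, 5, 6}
Missing block = U \ (union) = {1, 7}

{1, 7}


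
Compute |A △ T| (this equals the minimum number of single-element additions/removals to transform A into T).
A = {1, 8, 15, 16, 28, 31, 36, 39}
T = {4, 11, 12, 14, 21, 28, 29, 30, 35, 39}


Set A = {1, 8, 15, 16, 28, 31, 36, 39}
Set T = {4, 11, 12, 14, 21, 28, 29, 30, 35, 39}
Elements to remove from A (in A, not in T): {1, 8, 15, 16, 31, 36} → 6 removals
Elements to add to A (in T, not in A): {4, 11, 12, 14, 21, 29, 30, 35} → 8 additions
Total edits = 6 + 8 = 14

14


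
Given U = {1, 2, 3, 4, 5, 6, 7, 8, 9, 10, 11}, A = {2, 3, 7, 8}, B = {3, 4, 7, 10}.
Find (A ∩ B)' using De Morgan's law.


U = {1, 2, 3, 4, 5, 6, 7, 8, 9, 10, 11}
A = {2, 3, 7, 8}, B = {3, 4, 7, 10}
A ∩ B = {3, 7}
(A ∩ B)' = U \ (A ∩ B) = {1, 2, 4, 5, 6, 8, 9, 10, 11}
Verification via A' ∪ B': A' = {1, 4, 5, 6, 9, 10, 11}, B' = {1, 2, 5, 6, 8, 9, 11}
A' ∪ B' = {1, 2, 4, 5, 6, 8, 9, 10, 11} ✓

{1, 2, 4, 5, 6, 8, 9, 10, 11}


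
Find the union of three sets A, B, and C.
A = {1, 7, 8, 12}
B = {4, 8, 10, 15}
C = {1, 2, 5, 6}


Set A = {1, 7, 8, 12}
Set B = {4, 8, 10, 15}
Set C = {1, 2, 5, 6}
First, A ∪ B = {1, 4, 7, 8, 10, 12, 15}
Then, (A ∪ B) ∪ C = {1, 2, 4, 5, 6, 7, 8, 10, 12, 15}

{1, 2, 4, 5, 6, 7, 8, 10, 12, 15}


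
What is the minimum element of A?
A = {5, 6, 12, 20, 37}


Set A = {5, 6, 12, 20, 37}
Elements in ascending order: 5, 6, 12, 20, 37
The smallest element is 5.

5


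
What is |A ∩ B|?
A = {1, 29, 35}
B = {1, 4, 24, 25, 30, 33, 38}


Set A = {1, 29, 35}
Set B = {1, 4, 24, 25, 30, 33, 38}
A ∩ B = {1}
|A ∩ B| = 1

1


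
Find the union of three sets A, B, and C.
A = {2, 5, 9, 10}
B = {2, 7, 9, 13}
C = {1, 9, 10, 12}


Set A = {2, 5, 9, 10}
Set B = {2, 7, 9, 13}
Set C = {1, 9, 10, 12}
First, A ∪ B = {2, 5, 7, 9, 10, 13}
Then, (A ∪ B) ∪ C = {1, 2, 5, 7, 9, 10, 12, 13}

{1, 2, 5, 7, 9, 10, 12, 13}


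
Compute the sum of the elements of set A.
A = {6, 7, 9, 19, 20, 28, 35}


Set A = {6, 7, 9, 19, 20, 28, 35}
Sum = 6 + 7 + 9 + 19 + 20 + 28 + 35 = 124

124


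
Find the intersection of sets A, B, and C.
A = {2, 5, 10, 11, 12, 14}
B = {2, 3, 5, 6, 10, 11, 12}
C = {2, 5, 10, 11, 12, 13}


Set A = {2, 5, 10, 11, 12, 14}
Set B = {2, 3, 5, 6, 10, 11, 12}
Set C = {2, 5, 10, 11, 12, 13}
First, A ∩ B = {2, 5, 10, 11, 12}
Then, (A ∩ B) ∩ C = {2, 5, 10, 11, 12}

{2, 5, 10, 11, 12}


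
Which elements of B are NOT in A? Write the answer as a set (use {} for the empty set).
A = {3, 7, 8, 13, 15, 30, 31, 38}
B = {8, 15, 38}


Set A = {3, 7, 8, 13, 15, 30, 31, 38}
Set B = {8, 15, 38}
Check each element of B against A:
8 ∈ A, 15 ∈ A, 38 ∈ A
Elements of B not in A: {}

{}


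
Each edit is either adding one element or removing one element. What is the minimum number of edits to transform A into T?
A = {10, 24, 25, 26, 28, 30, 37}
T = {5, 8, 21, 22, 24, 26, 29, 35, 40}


Set A = {10, 24, 25, 26, 28, 30, 37}
Set T = {5, 8, 21, 22, 24, 26, 29, 35, 40}
Elements to remove from A (in A, not in T): {10, 25, 28, 30, 37} → 5 removals
Elements to add to A (in T, not in A): {5, 8, 21, 22, 29, 35, 40} → 7 additions
Total edits = 5 + 7 = 12

12


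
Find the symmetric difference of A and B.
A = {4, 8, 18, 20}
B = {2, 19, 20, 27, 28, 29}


Set A = {4, 8, 18, 20}
Set B = {2, 19, 20, 27, 28, 29}
A △ B = (A \ B) ∪ (B \ A)
Elements in A but not B: {4, 8, 18}
Elements in B but not A: {2, 19, 27, 28, 29}
A △ B = {2, 4, 8, 18, 19, 27, 28, 29}

{2, 4, 8, 18, 19, 27, 28, 29}


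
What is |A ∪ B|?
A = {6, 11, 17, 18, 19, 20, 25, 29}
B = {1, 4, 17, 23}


Set A = {6, 11, 17, 18, 19, 20, 25, 29}, |A| = 8
Set B = {1, 4, 17, 23}, |B| = 4
A ∩ B = {17}, |A ∩ B| = 1
|A ∪ B| = |A| + |B| - |A ∩ B| = 8 + 4 - 1 = 11

11


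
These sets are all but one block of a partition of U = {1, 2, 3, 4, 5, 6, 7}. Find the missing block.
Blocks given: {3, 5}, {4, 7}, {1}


U = {1, 2, 3, 4, 5, 6, 7}
Shown blocks: {3, 5}, {4, 7}, {1}
A partition's blocks are pairwise disjoint and cover U, so the missing block = U \ (union of shown blocks).
Union of shown blocks: {1, 3, 4, 5, 7}
Missing block = U \ (union) = {2, 6}

{2, 6}


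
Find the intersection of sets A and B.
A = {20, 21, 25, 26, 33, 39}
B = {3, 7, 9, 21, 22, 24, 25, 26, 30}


Set A = {20, 21, 25, 26, 33, 39}
Set B = {3, 7, 9, 21, 22, 24, 25, 26, 30}
A ∩ B includes only elements in both sets.
Check each element of A against B:
20 ✗, 21 ✓, 25 ✓, 26 ✓, 33 ✗, 39 ✗
A ∩ B = {21, 25, 26}

{21, 25, 26}


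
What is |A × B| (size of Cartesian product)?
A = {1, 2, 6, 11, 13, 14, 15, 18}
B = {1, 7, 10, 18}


Set A = {1, 2, 6, 11, 13, 14, 15, 18} has 8 elements.
Set B = {1, 7, 10, 18} has 4 elements.
|A × B| = |A| × |B| = 8 × 4 = 32

32


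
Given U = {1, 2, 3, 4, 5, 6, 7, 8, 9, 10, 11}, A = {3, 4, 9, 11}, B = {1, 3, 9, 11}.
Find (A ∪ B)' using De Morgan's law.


U = {1, 2, 3, 4, 5, 6, 7, 8, 9, 10, 11}
A = {3, 4, 9, 11}, B = {1, 3, 9, 11}
A ∪ B = {1, 3, 4, 9, 11}
(A ∪ B)' = U \ (A ∪ B) = {2, 5, 6, 7, 8, 10}
Verification via A' ∩ B': A' = {1, 2, 5, 6, 7, 8, 10}, B' = {2, 4, 5, 6, 7, 8, 10}
A' ∩ B' = {2, 5, 6, 7, 8, 10} ✓

{2, 5, 6, 7, 8, 10}


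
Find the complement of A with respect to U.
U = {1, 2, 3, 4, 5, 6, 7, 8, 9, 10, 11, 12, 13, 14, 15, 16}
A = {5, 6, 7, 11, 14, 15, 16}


Universal set U = {1, 2, 3, 4, 5, 6, 7, 8, 9, 10, 11, 12, 13, 14, 15, 16}
Set A = {5, 6, 7, 11, 14, 15, 16}
A' = U \ A = elements in U but not in A
Checking each element of U:
1 (not in A, include), 2 (not in A, include), 3 (not in A, include), 4 (not in A, include), 5 (in A, exclude), 6 (in A, exclude), 7 (in A, exclude), 8 (not in A, include), 9 (not in A, include), 10 (not in A, include), 11 (in A, exclude), 12 (not in A, include), 13 (not in A, include), 14 (in A, exclude), 15 (in A, exclude), 16 (in A, exclude)
A' = {1, 2, 3, 4, 8, 9, 10, 12, 13}

{1, 2, 3, 4, 8, 9, 10, 12, 13}


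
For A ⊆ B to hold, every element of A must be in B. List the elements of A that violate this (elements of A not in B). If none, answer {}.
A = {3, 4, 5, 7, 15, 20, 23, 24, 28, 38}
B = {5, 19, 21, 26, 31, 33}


Set A = {3, 4, 5, 7, 15, 20, 23, 24, 28, 38}
Set B = {5, 19, 21, 26, 31, 33}
Check each element of A against B:
3 ∉ B (include), 4 ∉ B (include), 5 ∈ B, 7 ∉ B (include), 15 ∉ B (include), 20 ∉ B (include), 23 ∉ B (include), 24 ∉ B (include), 28 ∉ B (include), 38 ∉ B (include)
Elements of A not in B: {3, 4, 7, 15, 20, 23, 24, 28, 38}

{3, 4, 7, 15, 20, 23, 24, 28, 38}


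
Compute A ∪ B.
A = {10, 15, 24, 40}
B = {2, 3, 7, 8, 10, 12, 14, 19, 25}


Set A = {10, 15, 24, 40}
Set B = {2, 3, 7, 8, 10, 12, 14, 19, 25}
A ∪ B includes all elements in either set.
Elements from A: {10, 15, 24, 40}
Elements from B not already included: {2, 3, 7, 8, 12, 14, 19, 25}
A ∪ B = {2, 3, 7, 8, 10, 12, 14, 15, 19, 24, 25, 40}

{2, 3, 7, 8, 10, 12, 14, 15, 19, 24, 25, 40}


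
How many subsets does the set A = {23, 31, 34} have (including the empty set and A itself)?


Set A = {23, 31, 34}
|A| = 3
The power set P(A) contains all subsets of A.
|P(A)| = 2^|A| = 2^3 = 8

8


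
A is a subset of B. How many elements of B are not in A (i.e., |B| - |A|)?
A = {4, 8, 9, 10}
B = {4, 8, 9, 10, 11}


Set A = {4, 8, 9, 10}, |A| = 4
Set B = {4, 8, 9, 10, 11}, |B| = 5
Since A ⊆ B: B \ A = {11}
|B| - |A| = 5 - 4 = 1

1


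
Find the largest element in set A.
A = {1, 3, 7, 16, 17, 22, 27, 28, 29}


Set A = {1, 3, 7, 16, 17, 22, 27, 28, 29}
Elements in ascending order: 1, 3, 7, 16, 17, 22, 27, 28, 29
The largest element is 29.

29


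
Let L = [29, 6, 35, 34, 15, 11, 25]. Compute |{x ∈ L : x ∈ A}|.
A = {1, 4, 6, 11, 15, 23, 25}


Set A = {1, 4, 6, 11, 15, 23, 25}
Candidates: [29, 6, 35, 34, 15, 11, 25]
Check each candidate:
29 ∉ A, 6 ∈ A, 35 ∉ A, 34 ∉ A, 15 ∈ A, 11 ∈ A, 25 ∈ A
Count of candidates in A: 4

4


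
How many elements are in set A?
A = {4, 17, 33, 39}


Set A = {4, 17, 33, 39}
Listing elements: 4, 17, 33, 39
Counting: 4 elements
|A| = 4

4


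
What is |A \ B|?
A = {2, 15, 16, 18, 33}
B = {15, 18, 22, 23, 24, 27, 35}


Set A = {2, 15, 16, 18, 33}
Set B = {15, 18, 22, 23, 24, 27, 35}
A \ B = {2, 16, 33}
|A \ B| = 3

3


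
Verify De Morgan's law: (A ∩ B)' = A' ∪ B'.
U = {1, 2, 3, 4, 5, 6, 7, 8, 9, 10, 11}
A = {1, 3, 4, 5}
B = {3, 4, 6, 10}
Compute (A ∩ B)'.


U = {1, 2, 3, 4, 5, 6, 7, 8, 9, 10, 11}
A = {1, 3, 4, 5}, B = {3, 4, 6, 10}
A ∩ B = {3, 4}
(A ∩ B)' = U \ (A ∩ B) = {1, 2, 5, 6, 7, 8, 9, 10, 11}
Verification via A' ∪ B': A' = {2, 6, 7, 8, 9, 10, 11}, B' = {1, 2, 5, 7, 8, 9, 11}
A' ∪ B' = {1, 2, 5, 6, 7, 8, 9, 10, 11} ✓

{1, 2, 5, 6, 7, 8, 9, 10, 11}


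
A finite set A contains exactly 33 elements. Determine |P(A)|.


The set has 33 elements.
The power set contains all possible subsets.
|P(A)| = 2^|A| = 2^33 = 8589934592

8589934592


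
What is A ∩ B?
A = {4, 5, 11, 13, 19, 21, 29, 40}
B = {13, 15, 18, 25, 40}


Set A = {4, 5, 11, 13, 19, 21, 29, 40}
Set B = {13, 15, 18, 25, 40}
A ∩ B includes only elements in both sets.
Check each element of A against B:
4 ✗, 5 ✗, 11 ✗, 13 ✓, 19 ✗, 21 ✗, 29 ✗, 40 ✓
A ∩ B = {13, 40}

{13, 40}


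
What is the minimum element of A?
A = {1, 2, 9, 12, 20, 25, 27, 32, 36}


Set A = {1, 2, 9, 12, 20, 25, 27, 32, 36}
Elements in ascending order: 1, 2, 9, 12, 20, 25, 27, 32, 36
The smallest element is 1.

1


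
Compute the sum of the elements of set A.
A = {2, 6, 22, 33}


Set A = {2, 6, 22, 33}
Sum = 2 + 6 + 22 + 33 = 63

63


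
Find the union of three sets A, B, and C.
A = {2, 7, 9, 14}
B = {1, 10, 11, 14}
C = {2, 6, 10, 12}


Set A = {2, 7, 9, 14}
Set B = {1, 10, 11, 14}
Set C = {2, 6, 10, 12}
First, A ∪ B = {1, 2, 7, 9, 10, 11, 14}
Then, (A ∪ B) ∪ C = {1, 2, 6, 7, 9, 10, 11, 12, 14}

{1, 2, 6, 7, 9, 10, 11, 12, 14}


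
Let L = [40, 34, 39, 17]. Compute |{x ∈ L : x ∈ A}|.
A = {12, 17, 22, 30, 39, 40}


Set A = {12, 17, 22, 30, 39, 40}
Candidates: [40, 34, 39, 17]
Check each candidate:
40 ∈ A, 34 ∉ A, 39 ∈ A, 17 ∈ A
Count of candidates in A: 3

3


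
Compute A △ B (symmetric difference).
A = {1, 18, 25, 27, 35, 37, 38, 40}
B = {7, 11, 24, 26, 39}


Set A = {1, 18, 25, 27, 35, 37, 38, 40}
Set B = {7, 11, 24, 26, 39}
A △ B = (A \ B) ∪ (B \ A)
Elements in A but not B: {1, 18, 25, 27, 35, 37, 38, 40}
Elements in B but not A: {7, 11, 24, 26, 39}
A △ B = {1, 7, 11, 18, 24, 25, 26, 27, 35, 37, 38, 39, 40}

{1, 7, 11, 18, 24, 25, 26, 27, 35, 37, 38, 39, 40}


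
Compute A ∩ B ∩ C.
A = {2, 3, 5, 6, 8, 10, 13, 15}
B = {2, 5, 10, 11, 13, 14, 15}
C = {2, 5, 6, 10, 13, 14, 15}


Set A = {2, 3, 5, 6, 8, 10, 13, 15}
Set B = {2, 5, 10, 11, 13, 14, 15}
Set C = {2, 5, 6, 10, 13, 14, 15}
First, A ∩ B = {2, 5, 10, 13, 15}
Then, (A ∩ B) ∩ C = {2, 5, 10, 13, 15}

{2, 5, 10, 13, 15}


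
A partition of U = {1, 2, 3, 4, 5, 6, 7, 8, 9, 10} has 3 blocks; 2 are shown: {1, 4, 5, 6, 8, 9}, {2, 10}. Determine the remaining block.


U = {1, 2, 3, 4, 5, 6, 7, 8, 9, 10}
Shown blocks: {1, 4, 5, 6, 8, 9}, {2, 10}
A partition's blocks are pairwise disjoint and cover U, so the missing block = U \ (union of shown blocks).
Union of shown blocks: {1, 2, 4, 5, 6, 8, 9, 10}
Missing block = U \ (union) = {3, 7}

{3, 7}


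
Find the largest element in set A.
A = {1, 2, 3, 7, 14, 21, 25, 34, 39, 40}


Set A = {1, 2, 3, 7, 14, 21, 25, 34, 39, 40}
Elements in ascending order: 1, 2, 3, 7, 14, 21, 25, 34, 39, 40
The largest element is 40.

40


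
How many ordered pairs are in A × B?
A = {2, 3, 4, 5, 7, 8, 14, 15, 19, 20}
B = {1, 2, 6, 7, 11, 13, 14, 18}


Set A = {2, 3, 4, 5, 7, 8, 14, 15, 19, 20} has 10 elements.
Set B = {1, 2, 6, 7, 11, 13, 14, 18} has 8 elements.
|A × B| = |A| × |B| = 10 × 8 = 80

80


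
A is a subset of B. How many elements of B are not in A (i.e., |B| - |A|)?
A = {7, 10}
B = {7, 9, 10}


Set A = {7, 10}, |A| = 2
Set B = {7, 9, 10}, |B| = 3
Since A ⊆ B: B \ A = {9}
|B| - |A| = 3 - 2 = 1

1


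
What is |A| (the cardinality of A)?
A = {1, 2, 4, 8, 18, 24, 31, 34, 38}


Set A = {1, 2, 4, 8, 18, 24, 31, 34, 38}
Listing elements: 1, 2, 4, 8, 18, 24, 31, 34, 38
Counting: 9 elements
|A| = 9

9


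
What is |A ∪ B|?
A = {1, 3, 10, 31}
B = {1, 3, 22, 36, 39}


Set A = {1, 3, 10, 31}, |A| = 4
Set B = {1, 3, 22, 36, 39}, |B| = 5
A ∩ B = {1, 3}, |A ∩ B| = 2
|A ∪ B| = |A| + |B| - |A ∩ B| = 4 + 5 - 2 = 7

7


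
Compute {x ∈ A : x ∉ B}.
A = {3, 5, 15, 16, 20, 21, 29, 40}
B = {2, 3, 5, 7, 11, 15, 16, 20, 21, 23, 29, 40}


Set A = {3, 5, 15, 16, 20, 21, 29, 40}
Set B = {2, 3, 5, 7, 11, 15, 16, 20, 21, 23, 29, 40}
Check each element of A against B:
3 ∈ B, 5 ∈ B, 15 ∈ B, 16 ∈ B, 20 ∈ B, 21 ∈ B, 29 ∈ B, 40 ∈ B
Elements of A not in B: {}

{}


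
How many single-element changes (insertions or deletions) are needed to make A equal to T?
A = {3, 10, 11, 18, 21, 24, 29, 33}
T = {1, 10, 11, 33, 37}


Set A = {3, 10, 11, 18, 21, 24, 29, 33}
Set T = {1, 10, 11, 33, 37}
Elements to remove from A (in A, not in T): {3, 18, 21, 24, 29} → 5 removals
Elements to add to A (in T, not in A): {1, 37} → 2 additions
Total edits = 5 + 2 = 7

7


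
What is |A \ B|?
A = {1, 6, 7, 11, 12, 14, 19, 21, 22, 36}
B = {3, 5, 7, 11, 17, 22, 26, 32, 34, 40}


Set A = {1, 6, 7, 11, 12, 14, 19, 21, 22, 36}
Set B = {3, 5, 7, 11, 17, 22, 26, 32, 34, 40}
A \ B = {1, 6, 12, 14, 19, 21, 36}
|A \ B| = 7

7


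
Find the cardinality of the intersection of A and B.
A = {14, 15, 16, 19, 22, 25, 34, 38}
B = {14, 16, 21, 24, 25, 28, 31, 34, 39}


Set A = {14, 15, 16, 19, 22, 25, 34, 38}
Set B = {14, 16, 21, 24, 25, 28, 31, 34, 39}
A ∩ B = {14, 16, 25, 34}
|A ∩ B| = 4

4


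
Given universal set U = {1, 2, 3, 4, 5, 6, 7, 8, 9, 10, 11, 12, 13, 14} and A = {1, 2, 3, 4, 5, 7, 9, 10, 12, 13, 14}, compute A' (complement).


Universal set U = {1, 2, 3, 4, 5, 6, 7, 8, 9, 10, 11, 12, 13, 14}
Set A = {1, 2, 3, 4, 5, 7, 9, 10, 12, 13, 14}
A' = U \ A = elements in U but not in A
Checking each element of U:
1 (in A, exclude), 2 (in A, exclude), 3 (in A, exclude), 4 (in A, exclude), 5 (in A, exclude), 6 (not in A, include), 7 (in A, exclude), 8 (not in A, include), 9 (in A, exclude), 10 (in A, exclude), 11 (not in A, include), 12 (in A, exclude), 13 (in A, exclude), 14 (in A, exclude)
A' = {6, 8, 11}

{6, 8, 11}


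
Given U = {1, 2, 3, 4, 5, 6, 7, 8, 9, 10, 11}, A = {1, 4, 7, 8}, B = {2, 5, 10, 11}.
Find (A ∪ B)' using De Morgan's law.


U = {1, 2, 3, 4, 5, 6, 7, 8, 9, 10, 11}
A = {1, 4, 7, 8}, B = {2, 5, 10, 11}
A ∪ B = {1, 2, 4, 5, 7, 8, 10, 11}
(A ∪ B)' = U \ (A ∪ B) = {3, 6, 9}
Verification via A' ∩ B': A' = {2, 3, 5, 6, 9, 10, 11}, B' = {1, 3, 4, 6, 7, 8, 9}
A' ∩ B' = {3, 6, 9} ✓

{3, 6, 9}


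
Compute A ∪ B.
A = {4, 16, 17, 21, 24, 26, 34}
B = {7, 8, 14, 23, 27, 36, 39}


Set A = {4, 16, 17, 21, 24, 26, 34}
Set B = {7, 8, 14, 23, 27, 36, 39}
A ∪ B includes all elements in either set.
Elements from A: {4, 16, 17, 21, 24, 26, 34}
Elements from B not already included: {7, 8, 14, 23, 27, 36, 39}
A ∪ B = {4, 7, 8, 14, 16, 17, 21, 23, 24, 26, 27, 34, 36, 39}

{4, 7, 8, 14, 16, 17, 21, 23, 24, 26, 27, 34, 36, 39}


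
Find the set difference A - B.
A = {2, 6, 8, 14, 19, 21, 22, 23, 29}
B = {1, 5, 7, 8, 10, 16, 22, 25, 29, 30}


Set A = {2, 6, 8, 14, 19, 21, 22, 23, 29}
Set B = {1, 5, 7, 8, 10, 16, 22, 25, 29, 30}
A \ B includes elements in A that are not in B.
Check each element of A:
2 (not in B, keep), 6 (not in B, keep), 8 (in B, remove), 14 (not in B, keep), 19 (not in B, keep), 21 (not in B, keep), 22 (in B, remove), 23 (not in B, keep), 29 (in B, remove)
A \ B = {2, 6, 14, 19, 21, 23}

{2, 6, 14, 19, 21, 23}


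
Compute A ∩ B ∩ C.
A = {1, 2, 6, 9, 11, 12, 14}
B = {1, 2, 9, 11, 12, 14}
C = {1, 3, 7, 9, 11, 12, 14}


Set A = {1, 2, 6, 9, 11, 12, 14}
Set B = {1, 2, 9, 11, 12, 14}
Set C = {1, 3, 7, 9, 11, 12, 14}
First, A ∩ B = {1, 2, 9, 11, 12, 14}
Then, (A ∩ B) ∩ C = {1, 9, 11, 12, 14}

{1, 9, 11, 12, 14}


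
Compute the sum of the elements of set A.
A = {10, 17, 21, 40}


Set A = {10, 17, 21, 40}
Sum = 10 + 17 + 21 + 40 = 88

88


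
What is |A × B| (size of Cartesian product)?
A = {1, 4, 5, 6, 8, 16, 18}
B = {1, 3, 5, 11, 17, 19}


Set A = {1, 4, 5, 6, 8, 16, 18} has 7 elements.
Set B = {1, 3, 5, 11, 17, 19} has 6 elements.
|A × B| = |A| × |B| = 7 × 6 = 42

42


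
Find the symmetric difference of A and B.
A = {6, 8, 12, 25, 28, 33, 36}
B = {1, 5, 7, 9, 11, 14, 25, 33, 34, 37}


Set A = {6, 8, 12, 25, 28, 33, 36}
Set B = {1, 5, 7, 9, 11, 14, 25, 33, 34, 37}
A △ B = (A \ B) ∪ (B \ A)
Elements in A but not B: {6, 8, 12, 28, 36}
Elements in B but not A: {1, 5, 7, 9, 11, 14, 34, 37}
A △ B = {1, 5, 6, 7, 8, 9, 11, 12, 14, 28, 34, 36, 37}

{1, 5, 6, 7, 8, 9, 11, 12, 14, 28, 34, 36, 37}


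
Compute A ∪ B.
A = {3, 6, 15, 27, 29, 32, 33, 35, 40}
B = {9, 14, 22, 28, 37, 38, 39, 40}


Set A = {3, 6, 15, 27, 29, 32, 33, 35, 40}
Set B = {9, 14, 22, 28, 37, 38, 39, 40}
A ∪ B includes all elements in either set.
Elements from A: {3, 6, 15, 27, 29, 32, 33, 35, 40}
Elements from B not already included: {9, 14, 22, 28, 37, 38, 39}
A ∪ B = {3, 6, 9, 14, 15, 22, 27, 28, 29, 32, 33, 35, 37, 38, 39, 40}

{3, 6, 9, 14, 15, 22, 27, 28, 29, 32, 33, 35, 37, 38, 39, 40}


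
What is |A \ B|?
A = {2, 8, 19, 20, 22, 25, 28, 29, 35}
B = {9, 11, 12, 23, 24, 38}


Set A = {2, 8, 19, 20, 22, 25, 28, 29, 35}
Set B = {9, 11, 12, 23, 24, 38}
A \ B = {2, 8, 19, 20, 22, 25, 28, 29, 35}
|A \ B| = 9

9


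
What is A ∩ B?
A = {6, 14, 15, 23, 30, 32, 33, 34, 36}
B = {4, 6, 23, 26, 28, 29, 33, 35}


Set A = {6, 14, 15, 23, 30, 32, 33, 34, 36}
Set B = {4, 6, 23, 26, 28, 29, 33, 35}
A ∩ B includes only elements in both sets.
Check each element of A against B:
6 ✓, 14 ✗, 15 ✗, 23 ✓, 30 ✗, 32 ✗, 33 ✓, 34 ✗, 36 ✗
A ∩ B = {6, 23, 33}

{6, 23, 33}


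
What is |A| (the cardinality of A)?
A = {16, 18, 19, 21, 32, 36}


Set A = {16, 18, 19, 21, 32, 36}
Listing elements: 16, 18, 19, 21, 32, 36
Counting: 6 elements
|A| = 6

6


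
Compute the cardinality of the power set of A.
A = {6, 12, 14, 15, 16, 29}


Set A = {6, 12, 14, 15, 16, 29}
|A| = 6
The power set P(A) contains all subsets of A.
|P(A)| = 2^|A| = 2^6 = 64

64


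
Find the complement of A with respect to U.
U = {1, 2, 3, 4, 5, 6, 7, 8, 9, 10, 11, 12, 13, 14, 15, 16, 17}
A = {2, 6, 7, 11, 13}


Universal set U = {1, 2, 3, 4, 5, 6, 7, 8, 9, 10, 11, 12, 13, 14, 15, 16, 17}
Set A = {2, 6, 7, 11, 13}
A' = U \ A = elements in U but not in A
Checking each element of U:
1 (not in A, include), 2 (in A, exclude), 3 (not in A, include), 4 (not in A, include), 5 (not in A, include), 6 (in A, exclude), 7 (in A, exclude), 8 (not in A, include), 9 (not in A, include), 10 (not in A, include), 11 (in A, exclude), 12 (not in A, include), 13 (in A, exclude), 14 (not in A, include), 15 (not in A, include), 16 (not in A, include), 17 (not in A, include)
A' = {1, 3, 4, 5, 8, 9, 10, 12, 14, 15, 16, 17}

{1, 3, 4, 5, 8, 9, 10, 12, 14, 15, 16, 17}


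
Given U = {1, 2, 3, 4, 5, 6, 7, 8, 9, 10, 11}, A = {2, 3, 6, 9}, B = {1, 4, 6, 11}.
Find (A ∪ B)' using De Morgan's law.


U = {1, 2, 3, 4, 5, 6, 7, 8, 9, 10, 11}
A = {2, 3, 6, 9}, B = {1, 4, 6, 11}
A ∪ B = {1, 2, 3, 4, 6, 9, 11}
(A ∪ B)' = U \ (A ∪ B) = {5, 7, 8, 10}
Verification via A' ∩ B': A' = {1, 4, 5, 7, 8, 10, 11}, B' = {2, 3, 5, 7, 8, 9, 10}
A' ∩ B' = {5, 7, 8, 10} ✓

{5, 7, 8, 10}


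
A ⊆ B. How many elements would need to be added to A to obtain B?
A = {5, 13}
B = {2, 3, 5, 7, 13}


Set A = {5, 13}, |A| = 2
Set B = {2, 3, 5, 7, 13}, |B| = 5
Since A ⊆ B: B \ A = {2, 3, 7}
|B| - |A| = 5 - 2 = 3

3


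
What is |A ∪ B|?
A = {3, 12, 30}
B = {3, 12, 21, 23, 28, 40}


Set A = {3, 12, 30}, |A| = 3
Set B = {3, 12, 21, 23, 28, 40}, |B| = 6
A ∩ B = {3, 12}, |A ∩ B| = 2
|A ∪ B| = |A| + |B| - |A ∩ B| = 3 + 6 - 2 = 7

7


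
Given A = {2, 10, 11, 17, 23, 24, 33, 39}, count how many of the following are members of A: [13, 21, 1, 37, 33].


Set A = {2, 10, 11, 17, 23, 24, 33, 39}
Candidates: [13, 21, 1, 37, 33]
Check each candidate:
13 ∉ A, 21 ∉ A, 1 ∉ A, 37 ∉ A, 33 ∈ A
Count of candidates in A: 1

1


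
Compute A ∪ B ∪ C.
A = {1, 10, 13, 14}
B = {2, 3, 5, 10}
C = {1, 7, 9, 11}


Set A = {1, 10, 13, 14}
Set B = {2, 3, 5, 10}
Set C = {1, 7, 9, 11}
First, A ∪ B = {1, 2, 3, 5, 10, 13, 14}
Then, (A ∪ B) ∪ C = {1, 2, 3, 5, 7, 9, 10, 11, 13, 14}

{1, 2, 3, 5, 7, 9, 10, 11, 13, 14}


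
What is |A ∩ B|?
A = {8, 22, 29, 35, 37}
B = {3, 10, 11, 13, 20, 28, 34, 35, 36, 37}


Set A = {8, 22, 29, 35, 37}
Set B = {3, 10, 11, 13, 20, 28, 34, 35, 36, 37}
A ∩ B = {35, 37}
|A ∩ B| = 2

2


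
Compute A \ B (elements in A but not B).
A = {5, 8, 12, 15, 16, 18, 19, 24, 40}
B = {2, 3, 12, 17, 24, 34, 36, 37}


Set A = {5, 8, 12, 15, 16, 18, 19, 24, 40}
Set B = {2, 3, 12, 17, 24, 34, 36, 37}
A \ B includes elements in A that are not in B.
Check each element of A:
5 (not in B, keep), 8 (not in B, keep), 12 (in B, remove), 15 (not in B, keep), 16 (not in B, keep), 18 (not in B, keep), 19 (not in B, keep), 24 (in B, remove), 40 (not in B, keep)
A \ B = {5, 8, 15, 16, 18, 19, 40}

{5, 8, 15, 16, 18, 19, 40}


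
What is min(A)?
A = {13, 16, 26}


Set A = {13, 16, 26}
Elements in ascending order: 13, 16, 26
The smallest element is 13.

13


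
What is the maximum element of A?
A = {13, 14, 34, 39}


Set A = {13, 14, 34, 39}
Elements in ascending order: 13, 14, 34, 39
The largest element is 39.

39


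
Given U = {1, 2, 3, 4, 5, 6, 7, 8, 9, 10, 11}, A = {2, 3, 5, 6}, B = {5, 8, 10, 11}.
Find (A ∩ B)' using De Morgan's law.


U = {1, 2, 3, 4, 5, 6, 7, 8, 9, 10, 11}
A = {2, 3, 5, 6}, B = {5, 8, 10, 11}
A ∩ B = {5}
(A ∩ B)' = U \ (A ∩ B) = {1, 2, 3, 4, 6, 7, 8, 9, 10, 11}
Verification via A' ∪ B': A' = {1, 4, 7, 8, 9, 10, 11}, B' = {1, 2, 3, 4, 6, 7, 9}
A' ∪ B' = {1, 2, 3, 4, 6, 7, 8, 9, 10, 11} ✓

{1, 2, 3, 4, 6, 7, 8, 9, 10, 11}


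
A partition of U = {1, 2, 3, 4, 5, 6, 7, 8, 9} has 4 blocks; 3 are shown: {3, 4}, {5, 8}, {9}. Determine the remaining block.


U = {1, 2, 3, 4, 5, 6, 7, 8, 9}
Shown blocks: {3, 4}, {5, 8}, {9}
A partition's blocks are pairwise disjoint and cover U, so the missing block = U \ (union of shown blocks).
Union of shown blocks: {3, 4, 5, 8, 9}
Missing block = U \ (union) = {1, 2, 6, 7}

{1, 2, 6, 7}


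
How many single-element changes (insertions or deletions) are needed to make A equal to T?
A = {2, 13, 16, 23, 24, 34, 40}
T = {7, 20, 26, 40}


Set A = {2, 13, 16, 23, 24, 34, 40}
Set T = {7, 20, 26, 40}
Elements to remove from A (in A, not in T): {2, 13, 16, 23, 24, 34} → 6 removals
Elements to add to A (in T, not in A): {7, 20, 26} → 3 additions
Total edits = 6 + 3 = 9

9


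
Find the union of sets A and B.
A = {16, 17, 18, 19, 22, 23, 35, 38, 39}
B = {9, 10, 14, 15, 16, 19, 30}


Set A = {16, 17, 18, 19, 22, 23, 35, 38, 39}
Set B = {9, 10, 14, 15, 16, 19, 30}
A ∪ B includes all elements in either set.
Elements from A: {16, 17, 18, 19, 22, 23, 35, 38, 39}
Elements from B not already included: {9, 10, 14, 15, 30}
A ∪ B = {9, 10, 14, 15, 16, 17, 18, 19, 22, 23, 30, 35, 38, 39}

{9, 10, 14, 15, 16, 17, 18, 19, 22, 23, 30, 35, 38, 39}


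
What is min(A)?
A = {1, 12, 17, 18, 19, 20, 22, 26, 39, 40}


Set A = {1, 12, 17, 18, 19, 20, 22, 26, 39, 40}
Elements in ascending order: 1, 12, 17, 18, 19, 20, 22, 26, 39, 40
The smallest element is 1.

1


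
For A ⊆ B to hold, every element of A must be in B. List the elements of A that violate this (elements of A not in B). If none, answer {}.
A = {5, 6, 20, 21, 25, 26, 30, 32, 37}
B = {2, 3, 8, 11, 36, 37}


Set A = {5, 6, 20, 21, 25, 26, 30, 32, 37}
Set B = {2, 3, 8, 11, 36, 37}
Check each element of A against B:
5 ∉ B (include), 6 ∉ B (include), 20 ∉ B (include), 21 ∉ B (include), 25 ∉ B (include), 26 ∉ B (include), 30 ∉ B (include), 32 ∉ B (include), 37 ∈ B
Elements of A not in B: {5, 6, 20, 21, 25, 26, 30, 32}

{5, 6, 20, 21, 25, 26, 30, 32}


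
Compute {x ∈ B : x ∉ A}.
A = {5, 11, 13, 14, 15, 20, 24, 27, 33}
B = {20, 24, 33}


Set A = {5, 11, 13, 14, 15, 20, 24, 27, 33}
Set B = {20, 24, 33}
Check each element of B against A:
20 ∈ A, 24 ∈ A, 33 ∈ A
Elements of B not in A: {}

{}


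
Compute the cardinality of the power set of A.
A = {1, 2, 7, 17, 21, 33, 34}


Set A = {1, 2, 7, 17, 21, 33, 34}
|A| = 7
The power set P(A) contains all subsets of A.
|P(A)| = 2^|A| = 2^7 = 128

128


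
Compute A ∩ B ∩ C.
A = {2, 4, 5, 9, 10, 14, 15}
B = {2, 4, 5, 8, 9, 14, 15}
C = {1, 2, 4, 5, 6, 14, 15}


Set A = {2, 4, 5, 9, 10, 14, 15}
Set B = {2, 4, 5, 8, 9, 14, 15}
Set C = {1, 2, 4, 5, 6, 14, 15}
First, A ∩ B = {2, 4, 5, 9, 14, 15}
Then, (A ∩ B) ∩ C = {2, 4, 5, 14, 15}

{2, 4, 5, 14, 15}


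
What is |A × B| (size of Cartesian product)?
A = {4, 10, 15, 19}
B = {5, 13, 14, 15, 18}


Set A = {4, 10, 15, 19} has 4 elements.
Set B = {5, 13, 14, 15, 18} has 5 elements.
|A × B| = |A| × |B| = 4 × 5 = 20

20


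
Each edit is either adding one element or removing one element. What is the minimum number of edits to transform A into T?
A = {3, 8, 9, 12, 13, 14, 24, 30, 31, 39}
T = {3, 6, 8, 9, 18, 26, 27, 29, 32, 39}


Set A = {3, 8, 9, 12, 13, 14, 24, 30, 31, 39}
Set T = {3, 6, 8, 9, 18, 26, 27, 29, 32, 39}
Elements to remove from A (in A, not in T): {12, 13, 14, 24, 30, 31} → 6 removals
Elements to add to A (in T, not in A): {6, 18, 26, 27, 29, 32} → 6 additions
Total edits = 6 + 6 = 12

12


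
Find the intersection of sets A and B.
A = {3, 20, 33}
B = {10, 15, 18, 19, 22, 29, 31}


Set A = {3, 20, 33}
Set B = {10, 15, 18, 19, 22, 29, 31}
A ∩ B includes only elements in both sets.
Check each element of A against B:
3 ✗, 20 ✗, 33 ✗
A ∩ B = {}

{}


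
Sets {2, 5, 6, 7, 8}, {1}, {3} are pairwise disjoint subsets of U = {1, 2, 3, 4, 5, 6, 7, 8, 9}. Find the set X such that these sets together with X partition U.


U = {1, 2, 3, 4, 5, 6, 7, 8, 9}
Shown blocks: {2, 5, 6, 7, 8}, {1}, {3}
A partition's blocks are pairwise disjoint and cover U, so the missing block = U \ (union of shown blocks).
Union of shown blocks: {1, 2, 3, 5, 6, 7, 8}
Missing block = U \ (union) = {4, 9}

{4, 9}


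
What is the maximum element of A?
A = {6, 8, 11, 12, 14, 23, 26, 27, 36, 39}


Set A = {6, 8, 11, 12, 14, 23, 26, 27, 36, 39}
Elements in ascending order: 6, 8, 11, 12, 14, 23, 26, 27, 36, 39
The largest element is 39.

39


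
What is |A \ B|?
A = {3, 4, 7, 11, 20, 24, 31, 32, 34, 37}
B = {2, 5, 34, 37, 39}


Set A = {3, 4, 7, 11, 20, 24, 31, 32, 34, 37}
Set B = {2, 5, 34, 37, 39}
A \ B = {3, 4, 7, 11, 20, 24, 31, 32}
|A \ B| = 8

8


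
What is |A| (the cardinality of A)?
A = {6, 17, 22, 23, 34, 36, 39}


Set A = {6, 17, 22, 23, 34, 36, 39}
Listing elements: 6, 17, 22, 23, 34, 36, 39
Counting: 7 elements
|A| = 7

7


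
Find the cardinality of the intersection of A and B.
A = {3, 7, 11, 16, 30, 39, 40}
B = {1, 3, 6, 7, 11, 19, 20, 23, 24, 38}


Set A = {3, 7, 11, 16, 30, 39, 40}
Set B = {1, 3, 6, 7, 11, 19, 20, 23, 24, 38}
A ∩ B = {3, 7, 11}
|A ∩ B| = 3

3


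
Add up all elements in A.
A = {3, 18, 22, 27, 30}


Set A = {3, 18, 22, 27, 30}
Sum = 3 + 18 + 22 + 27 + 30 = 100

100


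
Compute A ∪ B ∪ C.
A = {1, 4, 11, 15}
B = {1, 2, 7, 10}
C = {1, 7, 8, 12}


Set A = {1, 4, 11, 15}
Set B = {1, 2, 7, 10}
Set C = {1, 7, 8, 12}
First, A ∪ B = {1, 2, 4, 7, 10, 11, 15}
Then, (A ∪ B) ∪ C = {1, 2, 4, 7, 8, 10, 11, 12, 15}

{1, 2, 4, 7, 8, 10, 11, 12, 15}


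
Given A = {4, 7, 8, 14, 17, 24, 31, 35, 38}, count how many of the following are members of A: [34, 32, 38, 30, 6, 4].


Set A = {4, 7, 8, 14, 17, 24, 31, 35, 38}
Candidates: [34, 32, 38, 30, 6, 4]
Check each candidate:
34 ∉ A, 32 ∉ A, 38 ∈ A, 30 ∉ A, 6 ∉ A, 4 ∈ A
Count of candidates in A: 2

2


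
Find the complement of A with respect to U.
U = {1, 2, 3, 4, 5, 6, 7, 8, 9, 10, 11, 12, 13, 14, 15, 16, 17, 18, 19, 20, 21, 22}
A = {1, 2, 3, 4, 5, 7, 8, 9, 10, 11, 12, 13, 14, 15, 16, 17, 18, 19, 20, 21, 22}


Universal set U = {1, 2, 3, 4, 5, 6, 7, 8, 9, 10, 11, 12, 13, 14, 15, 16, 17, 18, 19, 20, 21, 22}
Set A = {1, 2, 3, 4, 5, 7, 8, 9, 10, 11, 12, 13, 14, 15, 16, 17, 18, 19, 20, 21, 22}
A' = U \ A = elements in U but not in A
Checking each element of U:
1 (in A, exclude), 2 (in A, exclude), 3 (in A, exclude), 4 (in A, exclude), 5 (in A, exclude), 6 (not in A, include), 7 (in A, exclude), 8 (in A, exclude), 9 (in A, exclude), 10 (in A, exclude), 11 (in A, exclude), 12 (in A, exclude), 13 (in A, exclude), 14 (in A, exclude), 15 (in A, exclude), 16 (in A, exclude), 17 (in A, exclude), 18 (in A, exclude), 19 (in A, exclude), 20 (in A, exclude), 21 (in A, exclude), 22 (in A, exclude)
A' = {6}

{6}


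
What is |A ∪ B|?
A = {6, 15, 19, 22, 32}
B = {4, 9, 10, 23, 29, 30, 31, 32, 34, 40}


Set A = {6, 15, 19, 22, 32}, |A| = 5
Set B = {4, 9, 10, 23, 29, 30, 31, 32, 34, 40}, |B| = 10
A ∩ B = {32}, |A ∩ B| = 1
|A ∪ B| = |A| + |B| - |A ∩ B| = 5 + 10 - 1 = 14

14


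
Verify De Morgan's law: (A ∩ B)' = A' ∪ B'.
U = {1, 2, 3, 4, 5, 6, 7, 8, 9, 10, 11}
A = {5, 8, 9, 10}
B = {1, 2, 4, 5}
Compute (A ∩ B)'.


U = {1, 2, 3, 4, 5, 6, 7, 8, 9, 10, 11}
A = {5, 8, 9, 10}, B = {1, 2, 4, 5}
A ∩ B = {5}
(A ∩ B)' = U \ (A ∩ B) = {1, 2, 3, 4, 6, 7, 8, 9, 10, 11}
Verification via A' ∪ B': A' = {1, 2, 3, 4, 6, 7, 11}, B' = {3, 6, 7, 8, 9, 10, 11}
A' ∪ B' = {1, 2, 3, 4, 6, 7, 8, 9, 10, 11} ✓

{1, 2, 3, 4, 6, 7, 8, 9, 10, 11}


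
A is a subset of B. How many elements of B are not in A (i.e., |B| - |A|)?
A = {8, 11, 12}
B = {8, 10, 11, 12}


Set A = {8, 11, 12}, |A| = 3
Set B = {8, 10, 11, 12}, |B| = 4
Since A ⊆ B: B \ A = {10}
|B| - |A| = 4 - 3 = 1

1


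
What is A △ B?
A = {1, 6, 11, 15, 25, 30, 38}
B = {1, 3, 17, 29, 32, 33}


Set A = {1, 6, 11, 15, 25, 30, 38}
Set B = {1, 3, 17, 29, 32, 33}
A △ B = (A \ B) ∪ (B \ A)
Elements in A but not B: {6, 11, 15, 25, 30, 38}
Elements in B but not A: {3, 17, 29, 32, 33}
A △ B = {3, 6, 11, 15, 17, 25, 29, 30, 32, 33, 38}

{3, 6, 11, 15, 17, 25, 29, 30, 32, 33, 38}


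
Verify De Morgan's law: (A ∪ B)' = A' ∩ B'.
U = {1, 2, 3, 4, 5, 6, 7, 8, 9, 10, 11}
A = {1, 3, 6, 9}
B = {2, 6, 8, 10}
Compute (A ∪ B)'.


U = {1, 2, 3, 4, 5, 6, 7, 8, 9, 10, 11}
A = {1, 3, 6, 9}, B = {2, 6, 8, 10}
A ∪ B = {1, 2, 3, 6, 8, 9, 10}
(A ∪ B)' = U \ (A ∪ B) = {4, 5, 7, 11}
Verification via A' ∩ B': A' = {2, 4, 5, 7, 8, 10, 11}, B' = {1, 3, 4, 5, 7, 9, 11}
A' ∩ B' = {4, 5, 7, 11} ✓

{4, 5, 7, 11}


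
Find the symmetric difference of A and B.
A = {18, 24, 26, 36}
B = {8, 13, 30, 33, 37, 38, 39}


Set A = {18, 24, 26, 36}
Set B = {8, 13, 30, 33, 37, 38, 39}
A △ B = (A \ B) ∪ (B \ A)
Elements in A but not B: {18, 24, 26, 36}
Elements in B but not A: {8, 13, 30, 33, 37, 38, 39}
A △ B = {8, 13, 18, 24, 26, 30, 33, 36, 37, 38, 39}

{8, 13, 18, 24, 26, 30, 33, 36, 37, 38, 39}


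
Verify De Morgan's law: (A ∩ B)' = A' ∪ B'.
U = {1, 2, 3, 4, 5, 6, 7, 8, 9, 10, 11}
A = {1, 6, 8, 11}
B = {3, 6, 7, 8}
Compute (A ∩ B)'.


U = {1, 2, 3, 4, 5, 6, 7, 8, 9, 10, 11}
A = {1, 6, 8, 11}, B = {3, 6, 7, 8}
A ∩ B = {6, 8}
(A ∩ B)' = U \ (A ∩ B) = {1, 2, 3, 4, 5, 7, 9, 10, 11}
Verification via A' ∪ B': A' = {2, 3, 4, 5, 7, 9, 10}, B' = {1, 2, 4, 5, 9, 10, 11}
A' ∪ B' = {1, 2, 3, 4, 5, 7, 9, 10, 11} ✓

{1, 2, 3, 4, 5, 7, 9, 10, 11}


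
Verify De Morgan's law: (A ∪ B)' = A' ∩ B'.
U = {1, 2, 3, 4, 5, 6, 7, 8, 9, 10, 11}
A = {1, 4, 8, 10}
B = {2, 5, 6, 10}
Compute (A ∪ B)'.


U = {1, 2, 3, 4, 5, 6, 7, 8, 9, 10, 11}
A = {1, 4, 8, 10}, B = {2, 5, 6, 10}
A ∪ B = {1, 2, 4, 5, 6, 8, 10}
(A ∪ B)' = U \ (A ∪ B) = {3, 7, 9, 11}
Verification via A' ∩ B': A' = {2, 3, 5, 6, 7, 9, 11}, B' = {1, 3, 4, 7, 8, 9, 11}
A' ∩ B' = {3, 7, 9, 11} ✓

{3, 7, 9, 11}


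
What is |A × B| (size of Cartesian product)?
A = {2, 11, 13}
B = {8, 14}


Set A = {2, 11, 13} has 3 elements.
Set B = {8, 14} has 2 elements.
|A × B| = |A| × |B| = 3 × 2 = 6

6


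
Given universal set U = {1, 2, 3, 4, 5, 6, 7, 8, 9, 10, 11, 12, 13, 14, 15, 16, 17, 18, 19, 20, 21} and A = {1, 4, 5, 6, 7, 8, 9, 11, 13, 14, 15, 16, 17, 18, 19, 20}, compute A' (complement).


Universal set U = {1, 2, 3, 4, 5, 6, 7, 8, 9, 10, 11, 12, 13, 14, 15, 16, 17, 18, 19, 20, 21}
Set A = {1, 4, 5, 6, 7, 8, 9, 11, 13, 14, 15, 16, 17, 18, 19, 20}
A' = U \ A = elements in U but not in A
Checking each element of U:
1 (in A, exclude), 2 (not in A, include), 3 (not in A, include), 4 (in A, exclude), 5 (in A, exclude), 6 (in A, exclude), 7 (in A, exclude), 8 (in A, exclude), 9 (in A, exclude), 10 (not in A, include), 11 (in A, exclude), 12 (not in A, include), 13 (in A, exclude), 14 (in A, exclude), 15 (in A, exclude), 16 (in A, exclude), 17 (in A, exclude), 18 (in A, exclude), 19 (in A, exclude), 20 (in A, exclude), 21 (not in A, include)
A' = {2, 3, 10, 12, 21}

{2, 3, 10, 12, 21}


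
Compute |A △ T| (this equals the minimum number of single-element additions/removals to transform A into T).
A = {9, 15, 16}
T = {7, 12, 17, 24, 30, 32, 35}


Set A = {9, 15, 16}
Set T = {7, 12, 17, 24, 30, 32, 35}
Elements to remove from A (in A, not in T): {9, 15, 16} → 3 removals
Elements to add to A (in T, not in A): {7, 12, 17, 24, 30, 32, 35} → 7 additions
Total edits = 3 + 7 = 10

10


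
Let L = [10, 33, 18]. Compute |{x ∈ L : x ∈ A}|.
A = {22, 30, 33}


Set A = {22, 30, 33}
Candidates: [10, 33, 18]
Check each candidate:
10 ∉ A, 33 ∈ A, 18 ∉ A
Count of candidates in A: 1

1


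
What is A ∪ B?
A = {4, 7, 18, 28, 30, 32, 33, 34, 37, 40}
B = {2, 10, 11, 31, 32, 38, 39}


Set A = {4, 7, 18, 28, 30, 32, 33, 34, 37, 40}
Set B = {2, 10, 11, 31, 32, 38, 39}
A ∪ B includes all elements in either set.
Elements from A: {4, 7, 18, 28, 30, 32, 33, 34, 37, 40}
Elements from B not already included: {2, 10, 11, 31, 38, 39}
A ∪ B = {2, 4, 7, 10, 11, 18, 28, 30, 31, 32, 33, 34, 37, 38, 39, 40}

{2, 4, 7, 10, 11, 18, 28, 30, 31, 32, 33, 34, 37, 38, 39, 40}


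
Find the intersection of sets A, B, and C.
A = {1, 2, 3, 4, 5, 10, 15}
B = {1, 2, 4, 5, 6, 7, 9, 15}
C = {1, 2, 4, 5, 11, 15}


Set A = {1, 2, 3, 4, 5, 10, 15}
Set B = {1, 2, 4, 5, 6, 7, 9, 15}
Set C = {1, 2, 4, 5, 11, 15}
First, A ∩ B = {1, 2, 4, 5, 15}
Then, (A ∩ B) ∩ C = {1, 2, 4, 5, 15}

{1, 2, 4, 5, 15}


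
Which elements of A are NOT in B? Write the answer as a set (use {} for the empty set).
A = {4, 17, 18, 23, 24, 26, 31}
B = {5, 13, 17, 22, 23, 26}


Set A = {4, 17, 18, 23, 24, 26, 31}
Set B = {5, 13, 17, 22, 23, 26}
Check each element of A against B:
4 ∉ B (include), 17 ∈ B, 18 ∉ B (include), 23 ∈ B, 24 ∉ B (include), 26 ∈ B, 31 ∉ B (include)
Elements of A not in B: {4, 18, 24, 31}

{4, 18, 24, 31}


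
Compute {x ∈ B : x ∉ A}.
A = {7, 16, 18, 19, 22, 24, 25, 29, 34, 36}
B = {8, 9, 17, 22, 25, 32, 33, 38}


Set A = {7, 16, 18, 19, 22, 24, 25, 29, 34, 36}
Set B = {8, 9, 17, 22, 25, 32, 33, 38}
Check each element of B against A:
8 ∉ A (include), 9 ∉ A (include), 17 ∉ A (include), 22 ∈ A, 25 ∈ A, 32 ∉ A (include), 33 ∉ A (include), 38 ∉ A (include)
Elements of B not in A: {8, 9, 17, 32, 33, 38}

{8, 9, 17, 32, 33, 38}


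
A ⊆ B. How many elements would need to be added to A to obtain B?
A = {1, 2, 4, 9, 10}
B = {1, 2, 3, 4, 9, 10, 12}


Set A = {1, 2, 4, 9, 10}, |A| = 5
Set B = {1, 2, 3, 4, 9, 10, 12}, |B| = 7
Since A ⊆ B: B \ A = {3, 12}
|B| - |A| = 7 - 5 = 2

2


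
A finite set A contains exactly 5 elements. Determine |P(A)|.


The set has 5 elements.
The power set contains all possible subsets.
|P(A)| = 2^|A| = 2^5 = 32

32


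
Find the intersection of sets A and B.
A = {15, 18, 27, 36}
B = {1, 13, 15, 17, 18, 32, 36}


Set A = {15, 18, 27, 36}
Set B = {1, 13, 15, 17, 18, 32, 36}
A ∩ B includes only elements in both sets.
Check each element of A against B:
15 ✓, 18 ✓, 27 ✗, 36 ✓
A ∩ B = {15, 18, 36}

{15, 18, 36}


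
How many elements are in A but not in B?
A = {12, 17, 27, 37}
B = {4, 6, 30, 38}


Set A = {12, 17, 27, 37}
Set B = {4, 6, 30, 38}
A \ B = {12, 17, 27, 37}
|A \ B| = 4

4


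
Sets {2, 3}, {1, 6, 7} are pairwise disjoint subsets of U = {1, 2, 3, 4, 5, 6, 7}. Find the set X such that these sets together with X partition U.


U = {1, 2, 3, 4, 5, 6, 7}
Shown blocks: {2, 3}, {1, 6, 7}
A partition's blocks are pairwise disjoint and cover U, so the missing block = U \ (union of shown blocks).
Union of shown blocks: {1, 2, 3, 6, 7}
Missing block = U \ (union) = {4, 5}

{4, 5}


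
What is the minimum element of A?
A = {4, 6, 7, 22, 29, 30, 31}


Set A = {4, 6, 7, 22, 29, 30, 31}
Elements in ascending order: 4, 6, 7, 22, 29, 30, 31
The smallest element is 4.

4


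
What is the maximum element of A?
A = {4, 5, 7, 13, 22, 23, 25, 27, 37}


Set A = {4, 5, 7, 13, 22, 23, 25, 27, 37}
Elements in ascending order: 4, 5, 7, 13, 22, 23, 25, 27, 37
The largest element is 37.

37
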